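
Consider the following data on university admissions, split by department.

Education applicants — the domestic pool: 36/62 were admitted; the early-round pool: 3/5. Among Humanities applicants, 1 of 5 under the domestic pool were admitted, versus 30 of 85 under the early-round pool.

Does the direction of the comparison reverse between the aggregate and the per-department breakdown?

Education: the domestic pool 36/62 = 58.1%, the early-round pool 3/5 = 60.0% → the early-round pool
Humanities: the domestic pool 1/5 = 20.0%, the early-round pool 30/85 = 35.3% → the early-round pool
Overall: the domestic pool 37/67 = 55.2%, the early-round pool 33/90 = 36.7% → the domestic pool
The early-round pool wins each department group but the domestic pool wins overall — the comparison reverses. The early-round pool's applicants skew toward Humanities, which has a lower base rate.

Yes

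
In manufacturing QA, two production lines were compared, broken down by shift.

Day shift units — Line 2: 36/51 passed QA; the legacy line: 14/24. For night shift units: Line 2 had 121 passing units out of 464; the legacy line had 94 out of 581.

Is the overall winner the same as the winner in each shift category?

Yes

Day shift: Line 2 36/51 = 70.6%, the legacy line 14/24 = 58.3% → Line 2
Night shift: Line 2 121/464 = 26.1%, the legacy line 94/581 = 16.2% → Line 2
Overall: Line 2 157/515 = 30.5%, the legacy line 108/605 = 17.9% → Line 2
Line 2 wins overall and in every shift group — no reversal.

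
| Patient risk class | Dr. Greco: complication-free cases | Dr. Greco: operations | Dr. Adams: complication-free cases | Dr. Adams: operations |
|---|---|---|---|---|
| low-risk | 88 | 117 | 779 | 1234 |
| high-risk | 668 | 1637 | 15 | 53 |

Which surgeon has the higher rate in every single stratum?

Dr. Greco

Low-risk: Dr. Greco 88/117 = 75.2%, Dr. Adams 779/1234 = 63.1% → Dr. Greco
High-risk: Dr. Greco 668/1637 = 40.8%, Dr. Adams 15/53 = 28.3% → Dr. Greco
Dr. Greco has the higher rate in both groups.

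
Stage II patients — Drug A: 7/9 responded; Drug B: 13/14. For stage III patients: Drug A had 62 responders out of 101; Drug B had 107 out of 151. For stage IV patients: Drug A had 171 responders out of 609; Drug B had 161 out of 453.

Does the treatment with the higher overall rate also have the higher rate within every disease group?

Yes

Stage II: Drug A 7/9 = 77.8%, Drug B 13/14 = 92.9% → Drug B
Stage III: Drug A 62/101 = 61.4%, Drug B 107/151 = 70.9% → Drug B
Stage IV: Drug A 171/609 = 28.1%, Drug B 161/453 = 35.5% → Drug B
Overall: Drug A 240/719 = 33.4%, Drug B 281/618 = 45.5% → Drug B
Drug B wins overall and in every disease group — no reversal.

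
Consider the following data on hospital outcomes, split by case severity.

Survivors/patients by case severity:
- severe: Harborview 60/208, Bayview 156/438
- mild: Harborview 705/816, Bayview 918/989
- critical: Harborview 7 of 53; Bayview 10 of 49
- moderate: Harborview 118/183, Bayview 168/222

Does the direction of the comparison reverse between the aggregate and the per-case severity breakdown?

No

Severe: Harborview 60/208 = 28.8%, Bayview 156/438 = 35.6% → Bayview
Mild: Harborview 705/816 = 86.4%, Bayview 918/989 = 92.8% → Bayview
Critical: Harborview 7/53 = 13.2%, Bayview 10/49 = 20.4% → Bayview
Moderate: Harborview 118/183 = 64.5%, Bayview 168/222 = 75.7% → Bayview
Overall: Harborview 890/1260 = 70.6%, Bayview 1252/1698 = 73.7% → Bayview
Bayview wins overall and in every case group — no reversal.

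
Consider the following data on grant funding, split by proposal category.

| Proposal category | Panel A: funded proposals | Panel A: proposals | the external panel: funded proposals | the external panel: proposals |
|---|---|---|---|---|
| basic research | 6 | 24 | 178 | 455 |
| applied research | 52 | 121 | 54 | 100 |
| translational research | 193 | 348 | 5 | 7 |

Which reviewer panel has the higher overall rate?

Basic research: Panel A 6/24 = 25.0%, the external panel 178/455 = 39.1% → the external panel
Applied research: Panel A 52/121 = 43.0%, the external panel 54/100 = 54.0% → the external panel
Translational research: Panel A 193/348 = 55.5%, the external panel 5/7 = 71.4% → the external panel
Overall: Panel A 251/493 = 50.9%, the external panel 237/562 = 42.2% → Panel A
(The external panel wins every proposal group but Panel A wins overall — the external panel's proposals skew toward the low-rate basic research group.)

Panel A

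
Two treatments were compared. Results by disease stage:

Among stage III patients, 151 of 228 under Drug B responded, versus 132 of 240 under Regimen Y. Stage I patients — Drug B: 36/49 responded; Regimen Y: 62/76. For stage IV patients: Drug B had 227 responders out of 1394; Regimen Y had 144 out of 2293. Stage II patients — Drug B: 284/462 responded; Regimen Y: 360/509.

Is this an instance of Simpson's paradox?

Stage III: Drug B 151/228 = 66.2%, Regimen Y 132/240 = 55.0% → Drug B
Stage I: Drug B 36/49 = 73.5%, Regimen Y 62/76 = 81.6% → Regimen Y
Stage IV: Drug B 227/1394 = 16.3%, Regimen Y 144/2293 = 6.3% → Drug B
Stage II: Drug B 284/462 = 61.5%, Regimen Y 360/509 = 70.7% → Regimen Y
Overall: Drug B 698/2133 = 32.7%, Regimen Y 698/3118 = 22.4% → Drug B
Neither sweeps: Drug B wins 2 of 4 groups, Regimen Y wins 2. Drug B wins overall but not every group — no Simpson reversal.

No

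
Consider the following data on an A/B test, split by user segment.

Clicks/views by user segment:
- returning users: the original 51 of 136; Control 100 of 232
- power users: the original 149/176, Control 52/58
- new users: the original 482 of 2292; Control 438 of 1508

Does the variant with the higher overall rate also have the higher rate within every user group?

Returning users: the original 51/136 = 37.5%, Control 100/232 = 43.1% → Control
Power users: the original 149/176 = 84.7%, Control 52/58 = 89.7% → Control
New users: the original 482/2292 = 21.0%, Control 438/1508 = 29.0% → Control
Overall: the original 682/2604 = 26.2%, Control 590/1798 = 32.8% → Control
Control wins overall and in every user group — no reversal.

Yes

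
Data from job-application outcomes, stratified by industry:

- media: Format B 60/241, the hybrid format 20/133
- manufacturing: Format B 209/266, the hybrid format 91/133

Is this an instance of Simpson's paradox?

No

Media: Format B 60/241 = 24.9%, the hybrid format 20/133 = 15.0% → Format B
Manufacturing: Format B 209/266 = 78.6%, the hybrid format 91/133 = 68.4% → Format B
Overall: Format B 269/507 = 53.1%, the hybrid format 111/266 = 41.7% → Format B
Format B wins overall and in every industry group — no reversal.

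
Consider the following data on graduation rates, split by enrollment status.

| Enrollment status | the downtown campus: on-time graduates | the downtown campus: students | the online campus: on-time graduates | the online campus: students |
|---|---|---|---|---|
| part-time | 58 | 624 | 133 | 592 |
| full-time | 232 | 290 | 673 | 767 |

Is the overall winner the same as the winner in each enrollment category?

Yes

Part-time: the downtown campus 58/624 = 9.3%, the online campus 133/592 = 22.5% → the online campus
Full-time: the downtown campus 232/290 = 80.0%, the online campus 673/767 = 87.7% → the online campus
Overall: the downtown campus 290/914 = 31.7%, the online campus 806/1359 = 59.3% → the online campus
The online campus wins overall and in every enrollment group — no reversal.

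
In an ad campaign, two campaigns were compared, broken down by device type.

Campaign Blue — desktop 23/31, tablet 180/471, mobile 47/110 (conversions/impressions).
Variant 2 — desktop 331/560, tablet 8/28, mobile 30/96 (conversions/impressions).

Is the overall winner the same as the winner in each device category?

Desktop: Campaign Blue 23/31 = 74.2%, Variant 2 331/560 = 59.1% → Campaign Blue
Tablet: Campaign Blue 180/471 = 38.2%, Variant 2 8/28 = 28.6% → Campaign Blue
Mobile: Campaign Blue 47/110 = 42.7%, Variant 2 30/96 = 31.2% → Campaign Blue
Overall: Campaign Blue 250/612 = 40.8%, Variant 2 369/684 = 53.9% → Variant 2
Campaign Blue wins each device group but Variant 2 wins overall — the comparison reverses. Campaign Blue's impressions skew toward tablet, which has a lower base rate.

No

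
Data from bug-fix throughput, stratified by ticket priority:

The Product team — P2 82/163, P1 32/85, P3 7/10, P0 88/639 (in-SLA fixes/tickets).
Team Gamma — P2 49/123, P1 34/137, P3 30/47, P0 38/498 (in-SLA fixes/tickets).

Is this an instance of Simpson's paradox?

No

P2: the Product team 82/163 = 50.3%, Team Gamma 49/123 = 39.8% → the Product team
P1: the Product team 32/85 = 37.6%, Team Gamma 34/137 = 24.8% → the Product team
P3: the Product team 7/10 = 70.0%, Team Gamma 30/47 = 63.8% → the Product team
P0: the Product team 88/639 = 13.8%, Team Gamma 38/498 = 7.6% → the Product team
Overall: the Product team 209/897 = 23.3%, Team Gamma 151/805 = 18.8% → the Product team
The Product team wins overall and in every ticket group — no reversal.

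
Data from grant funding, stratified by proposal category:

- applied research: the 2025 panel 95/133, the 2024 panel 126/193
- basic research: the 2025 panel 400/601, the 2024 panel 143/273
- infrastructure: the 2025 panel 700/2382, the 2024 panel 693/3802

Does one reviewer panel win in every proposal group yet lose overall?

Applied research: the 2025 panel 95/133 = 71.4%, the 2024 panel 126/193 = 65.3% → the 2025 panel
Basic research: the 2025 panel 400/601 = 66.6%, the 2024 panel 143/273 = 52.4% → the 2025 panel
Infrastructure: the 2025 panel 700/2382 = 29.4%, the 2024 panel 693/3802 = 18.2% → the 2025 panel
Overall: the 2025 panel 1195/3116 = 38.4%, the 2024 panel 962/4268 = 22.5% → the 2025 panel
The 2025 panel wins overall and in every proposal group — no reversal.

No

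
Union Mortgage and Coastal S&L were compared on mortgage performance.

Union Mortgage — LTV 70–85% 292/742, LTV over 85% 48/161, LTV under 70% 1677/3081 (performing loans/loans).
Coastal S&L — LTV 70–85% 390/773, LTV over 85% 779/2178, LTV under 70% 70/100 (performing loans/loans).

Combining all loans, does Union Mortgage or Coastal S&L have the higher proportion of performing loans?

Union Mortgage

LTV 70–85%: Union Mortgage 292/742 = 39.4%, Coastal S&L 390/773 = 50.5% → Coastal S&L
LTV over 85%: Union Mortgage 48/161 = 29.8%, Coastal S&L 779/2178 = 35.8% → Coastal S&L
LTV under 70%: Union Mortgage 1677/3081 = 54.4%, Coastal S&L 70/100 = 70.0% → Coastal S&L
Overall: Union Mortgage 2017/3984 = 50.6%, Coastal S&L 1239/3051 = 40.6% → Union Mortgage
(Coastal S&L wins every loan-to-value group but Union Mortgage wins overall — Coastal S&L's loans skew toward the low-rate LTV over 85% group.)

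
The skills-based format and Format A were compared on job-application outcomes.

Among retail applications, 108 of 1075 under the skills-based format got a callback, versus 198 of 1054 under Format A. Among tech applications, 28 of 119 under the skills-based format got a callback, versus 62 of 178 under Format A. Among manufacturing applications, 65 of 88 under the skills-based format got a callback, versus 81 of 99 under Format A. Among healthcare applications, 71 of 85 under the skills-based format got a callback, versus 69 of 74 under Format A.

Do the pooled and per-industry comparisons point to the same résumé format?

Yes

Retail: the skills-based format 108/1075 = 10.0%, Format A 198/1054 = 18.8% → Format A
Tech: the skills-based format 28/119 = 23.5%, Format A 62/178 = 34.8% → Format A
Manufacturing: the skills-based format 65/88 = 73.9%, Format A 81/99 = 81.8% → Format A
Healthcare: the skills-based format 71/85 = 83.5%, Format A 69/74 = 93.2% → Format A
Overall: the skills-based format 272/1367 = 19.9%, Format A 410/1405 = 29.2% → Format A
Format A wins overall and in every industry group — no reversal.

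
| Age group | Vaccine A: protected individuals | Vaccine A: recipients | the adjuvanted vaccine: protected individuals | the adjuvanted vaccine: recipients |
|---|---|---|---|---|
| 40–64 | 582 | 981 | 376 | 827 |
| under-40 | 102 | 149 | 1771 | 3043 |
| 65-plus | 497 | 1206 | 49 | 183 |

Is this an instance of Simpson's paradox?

40–64: Vaccine A 582/981 = 59.3%, the adjuvanted vaccine 376/827 = 45.5% → Vaccine A
Under-40: Vaccine A 102/149 = 68.5%, the adjuvanted vaccine 1771/3043 = 58.2% → Vaccine A
65-plus: Vaccine A 497/1206 = 41.2%, the adjuvanted vaccine 49/183 = 26.8% → Vaccine A
Overall: Vaccine A 1181/2336 = 50.6%, the adjuvanted vaccine 2196/4053 = 54.2% → the adjuvanted vaccine
Vaccine A wins each age group but the adjuvanted vaccine wins overall — the comparison reverses. Vaccine A's recipients skew toward 65-plus, which has a lower base rate.

Yes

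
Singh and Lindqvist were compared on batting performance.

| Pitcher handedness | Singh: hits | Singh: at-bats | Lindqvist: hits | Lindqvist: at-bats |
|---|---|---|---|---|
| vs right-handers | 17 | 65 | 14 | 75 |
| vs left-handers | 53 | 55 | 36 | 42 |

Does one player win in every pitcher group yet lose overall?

Vs right-handers: Singh 17/65 = 26.2%, Lindqvist 14/75 = 18.7% → Singh
Vs left-handers: Singh 53/55 = 96.4%, Lindqvist 36/42 = 85.7% → Singh
Overall: Singh 70/120 = 58.3%, Lindqvist 50/117 = 42.7% → Singh
Singh wins overall and in every pitcher group — no reversal.

No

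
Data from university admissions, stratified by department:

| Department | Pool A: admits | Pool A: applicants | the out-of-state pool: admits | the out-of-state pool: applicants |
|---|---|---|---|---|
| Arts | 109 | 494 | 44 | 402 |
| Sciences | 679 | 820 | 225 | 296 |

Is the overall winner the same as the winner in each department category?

Arts: Pool A 109/494 = 22.1%, the out-of-state pool 44/402 = 10.9% → Pool A
Sciences: Pool A 679/820 = 82.8%, the out-of-state pool 225/296 = 76.0% → Pool A
Overall: Pool A 788/1314 = 60.0%, the out-of-state pool 269/698 = 38.5% → Pool A
Pool A wins overall and in every department group — no reversal.

Yes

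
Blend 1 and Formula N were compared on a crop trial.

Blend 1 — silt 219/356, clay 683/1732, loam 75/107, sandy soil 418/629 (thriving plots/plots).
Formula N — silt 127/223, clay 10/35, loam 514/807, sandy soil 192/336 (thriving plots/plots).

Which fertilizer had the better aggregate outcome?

Silt: Blend 1 219/356 = 61.5%, Formula N 127/223 = 57.0% → Blend 1
Clay: Blend 1 683/1732 = 39.4%, Formula N 10/35 = 28.6% → Blend 1
Loam: Blend 1 75/107 = 70.1%, Formula N 514/807 = 63.7% → Blend 1
Sandy soil: Blend 1 418/629 = 66.5%, Formula N 192/336 = 57.1% → Blend 1
Overall: Blend 1 1395/2824 = 49.4%, Formula N 843/1401 = 60.2% → Formula N
(Blend 1 wins every soil group but Formula N wins overall — Blend 1's plots skew toward the low-rate clay group.)

Formula N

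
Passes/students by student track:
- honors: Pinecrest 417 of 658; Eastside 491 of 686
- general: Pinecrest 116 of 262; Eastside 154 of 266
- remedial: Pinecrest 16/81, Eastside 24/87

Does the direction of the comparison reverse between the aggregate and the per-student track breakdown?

No

Honors: Pinecrest 417/658 = 63.4%, Eastside 491/686 = 71.6% → Eastside
General: Pinecrest 116/262 = 44.3%, Eastside 154/266 = 57.9% → Eastside
Remedial: Pinecrest 16/81 = 19.8%, Eastside 24/87 = 27.6% → Eastside
Overall: Pinecrest 549/1001 = 54.8%, Eastside 669/1039 = 64.4% → Eastside
Eastside wins overall and in every student group — no reversal.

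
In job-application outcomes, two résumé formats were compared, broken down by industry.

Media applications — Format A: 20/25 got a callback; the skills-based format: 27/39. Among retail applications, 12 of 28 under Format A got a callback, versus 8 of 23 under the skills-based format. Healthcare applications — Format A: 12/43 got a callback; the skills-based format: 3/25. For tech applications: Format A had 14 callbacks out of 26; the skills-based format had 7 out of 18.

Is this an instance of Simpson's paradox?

Media: Format A 20/25 = 80.0%, the skills-based format 27/39 = 69.2% → Format A
Retail: Format A 12/28 = 42.9%, the skills-based format 8/23 = 34.8% → Format A
Healthcare: Format A 12/43 = 27.9%, the skills-based format 3/25 = 12.0% → Format A
Tech: Format A 14/26 = 53.8%, the skills-based format 7/18 = 38.9% → Format A
Overall: Format A 58/122 = 47.5%, the skills-based format 45/105 = 42.9% → Format A
Format A wins overall and in every industry group — no reversal.

No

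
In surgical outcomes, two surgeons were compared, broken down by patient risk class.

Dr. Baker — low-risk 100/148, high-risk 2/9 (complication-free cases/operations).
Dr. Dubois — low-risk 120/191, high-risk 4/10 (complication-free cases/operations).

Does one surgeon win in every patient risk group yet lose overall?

No

Low-risk: Dr. Baker 100/148 = 67.6%, Dr. Dubois 120/191 = 62.8% → Dr. Baker
High-risk: Dr. Baker 2/9 = 22.2%, Dr. Dubois 4/10 = 40.0% → Dr. Dubois
Overall: Dr. Baker 102/157 = 65.0%, Dr. Dubois 124/201 = 61.7% → Dr. Baker
Neither sweeps: Dr. Baker wins 1 of 2 groups, Dr. Dubois wins 1. Dr. Baker wins overall but not every group — no Simpson reversal.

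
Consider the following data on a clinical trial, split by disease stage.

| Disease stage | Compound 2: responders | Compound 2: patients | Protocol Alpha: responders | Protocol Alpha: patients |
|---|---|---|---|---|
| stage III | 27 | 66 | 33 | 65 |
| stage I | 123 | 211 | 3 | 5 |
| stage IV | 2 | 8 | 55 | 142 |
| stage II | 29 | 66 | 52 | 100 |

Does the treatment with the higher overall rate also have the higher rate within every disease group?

No

Stage III: Compound 2 27/66 = 40.9%, Protocol Alpha 33/65 = 50.8% → Protocol Alpha
Stage I: Compound 2 123/211 = 58.3%, Protocol Alpha 3/5 = 60.0% → Protocol Alpha
Stage IV: Compound 2 2/8 = 25.0%, Protocol Alpha 55/142 = 38.7% → Protocol Alpha
Stage II: Compound 2 29/66 = 43.9%, Protocol Alpha 52/100 = 52.0% → Protocol Alpha
Overall: Compound 2 181/351 = 51.6%, Protocol Alpha 143/312 = 45.8% → Compound 2
Protocol Alpha wins each disease group but Compound 2 wins overall — the comparison reverses. Protocol Alpha's patients skew toward stage IV, which has a lower base rate.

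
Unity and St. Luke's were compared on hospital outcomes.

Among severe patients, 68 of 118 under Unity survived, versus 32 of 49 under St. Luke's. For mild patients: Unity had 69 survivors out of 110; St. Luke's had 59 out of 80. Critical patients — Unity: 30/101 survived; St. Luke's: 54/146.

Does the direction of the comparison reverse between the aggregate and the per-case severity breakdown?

No

Severe: Unity 68/118 = 57.6%, St. Luke's 32/49 = 65.3% → St. Luke's
Mild: Unity 69/110 = 62.7%, St. Luke's 59/80 = 73.8% → St. Luke's
Critical: Unity 30/101 = 29.7%, St. Luke's 54/146 = 37.0% → St. Luke's
Overall: Unity 167/329 = 50.8%, St. Luke's 145/275 = 52.7% → St. Luke's
St. Luke's wins overall and in every case group — no reversal.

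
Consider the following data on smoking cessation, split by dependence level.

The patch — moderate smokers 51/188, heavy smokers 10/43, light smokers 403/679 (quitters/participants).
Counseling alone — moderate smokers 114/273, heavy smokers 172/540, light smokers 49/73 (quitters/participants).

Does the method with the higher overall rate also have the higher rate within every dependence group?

Moderate smokers: the patch 51/188 = 27.1%, counseling alone 114/273 = 41.8% → counseling alone
Heavy smokers: the patch 10/43 = 23.3%, counseling alone 172/540 = 31.9% → counseling alone
Light smokers: the patch 403/679 = 59.4%, counseling alone 49/73 = 67.1% → counseling alone
Overall: the patch 464/910 = 51.0%, counseling alone 335/886 = 37.8% → the patch
Counseling alone wins each dependence group but the patch wins overall — the comparison reverses. Counseling alone's participants skew toward heavy smokers, which has a lower base rate.

No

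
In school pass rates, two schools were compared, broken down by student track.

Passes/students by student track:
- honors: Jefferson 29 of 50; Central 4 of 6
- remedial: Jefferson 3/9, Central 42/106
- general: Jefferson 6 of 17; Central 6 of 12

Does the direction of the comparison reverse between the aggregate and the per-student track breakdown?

Honors: Jefferson 29/50 = 58.0%, Central 4/6 = 66.7% → Central
Remedial: Jefferson 3/9 = 33.3%, Central 42/106 = 39.6% → Central
General: Jefferson 6/17 = 35.3%, Central 6/12 = 50.0% → Central
Overall: Jefferson 38/76 = 50.0%, Central 52/124 = 41.9% → Jefferson
Central wins each student group but Jefferson wins overall — the comparison reverses. Central's students skew toward remedial, which has a lower base rate.

Yes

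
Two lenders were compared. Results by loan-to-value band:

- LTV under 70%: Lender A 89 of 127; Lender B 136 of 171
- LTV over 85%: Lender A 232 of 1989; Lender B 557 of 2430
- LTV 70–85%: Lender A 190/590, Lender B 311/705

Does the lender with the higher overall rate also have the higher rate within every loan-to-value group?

Yes

LTV under 70%: Lender A 89/127 = 70.1%, Lender B 136/171 = 79.5% → Lender B
LTV over 85%: Lender A 232/1989 = 11.7%, Lender B 557/2430 = 22.9% → Lender B
LTV 70–85%: Lender A 190/590 = 32.2%, Lender B 311/705 = 44.1% → Lender B
Overall: Lender A 511/2706 = 18.9%, Lender B 1004/3306 = 30.4% → Lender B
Lender B wins overall and in every loan-to-value group — no reversal.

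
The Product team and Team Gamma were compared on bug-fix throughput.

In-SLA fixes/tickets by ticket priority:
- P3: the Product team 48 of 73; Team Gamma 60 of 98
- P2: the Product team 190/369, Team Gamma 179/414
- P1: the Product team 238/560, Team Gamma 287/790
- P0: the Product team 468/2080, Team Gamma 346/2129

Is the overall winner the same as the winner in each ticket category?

Yes

P3: the Product team 48/73 = 65.8%, Team Gamma 60/98 = 61.2% → the Product team
P2: the Product team 190/369 = 51.5%, Team Gamma 179/414 = 43.2% → the Product team
P1: the Product team 238/560 = 42.5%, Team Gamma 287/790 = 36.3% → the Product team
P0: the Product team 468/2080 = 22.5%, Team Gamma 346/2129 = 16.3% → the Product team
Overall: the Product team 944/3082 = 30.6%, Team Gamma 872/3431 = 25.4% → the Product team
The Product team wins overall and in every ticket group — no reversal.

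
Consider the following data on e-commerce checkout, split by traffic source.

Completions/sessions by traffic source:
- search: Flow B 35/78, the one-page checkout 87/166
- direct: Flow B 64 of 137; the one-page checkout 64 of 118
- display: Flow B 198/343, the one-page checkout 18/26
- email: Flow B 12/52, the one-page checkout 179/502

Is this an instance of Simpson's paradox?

Search: Flow B 35/78 = 44.9%, the one-page checkout 87/166 = 52.4% → the one-page checkout
Direct: Flow B 64/137 = 46.7%, the one-page checkout 64/118 = 54.2% → the one-page checkout
Display: Flow B 198/343 = 57.7%, the one-page checkout 18/26 = 69.2% → the one-page checkout
Email: Flow B 12/52 = 23.1%, the one-page checkout 179/502 = 35.7% → the one-page checkout
Overall: Flow B 309/610 = 50.7%, the one-page checkout 348/812 = 42.9% → Flow B
The one-page checkout wins each traffic group but Flow B wins overall — the comparison reverses. The one-page checkout's sessions skew toward email, which has a lower base rate.

Yes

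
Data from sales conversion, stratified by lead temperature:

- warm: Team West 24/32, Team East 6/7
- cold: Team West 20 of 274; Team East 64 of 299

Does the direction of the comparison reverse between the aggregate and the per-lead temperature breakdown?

No

Warm: Team West 24/32 = 75.0%, Team East 6/7 = 85.7% → Team East
Cold: Team West 20/274 = 7.3%, Team East 64/299 = 21.4% → Team East
Overall: Team West 44/306 = 14.4%, Team East 70/306 = 22.9% → Team East
Team East wins overall and in every lead group — no reversal.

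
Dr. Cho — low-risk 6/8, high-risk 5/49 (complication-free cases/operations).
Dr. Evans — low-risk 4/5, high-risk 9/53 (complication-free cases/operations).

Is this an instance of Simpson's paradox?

No

Low-risk: Dr. Cho 6/8 = 75.0%, Dr. Evans 4/5 = 80.0% → Dr. Evans
High-risk: Dr. Cho 5/49 = 10.2%, Dr. Evans 9/53 = 17.0% → Dr. Evans
Overall: Dr. Cho 11/57 = 19.3%, Dr. Evans 13/58 = 22.4% → Dr. Evans
Dr. Evans wins overall and in every patient risk group — no reversal.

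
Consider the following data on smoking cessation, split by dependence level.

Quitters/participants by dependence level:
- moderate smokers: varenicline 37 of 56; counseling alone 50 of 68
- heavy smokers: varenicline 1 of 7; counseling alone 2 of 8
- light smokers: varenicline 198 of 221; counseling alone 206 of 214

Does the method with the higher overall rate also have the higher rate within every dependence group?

Moderate smokers: varenicline 37/56 = 66.1%, counseling alone 50/68 = 73.5% → counseling alone
Heavy smokers: varenicline 1/7 = 14.3%, counseling alone 2/8 = 25.0% → counseling alone
Light smokers: varenicline 198/221 = 89.6%, counseling alone 206/214 = 96.3% → counseling alone
Overall: varenicline 236/284 = 83.1%, counseling alone 258/290 = 89.0% → counseling alone
Counseling alone wins overall and in every dependence group — no reversal.

Yes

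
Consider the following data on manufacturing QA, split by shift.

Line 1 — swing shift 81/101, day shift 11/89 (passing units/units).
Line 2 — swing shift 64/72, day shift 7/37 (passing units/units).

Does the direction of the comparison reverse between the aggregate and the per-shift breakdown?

No

Swing shift: Line 1 81/101 = 80.2%, Line 2 64/72 = 88.9% → Line 2
Day shift: Line 1 11/89 = 12.4%, Line 2 7/37 = 18.9% → Line 2
Overall: Line 1 92/190 = 48.4%, Line 2 71/109 = 65.1% → Line 2
Line 2 wins overall and in every shift group — no reversal.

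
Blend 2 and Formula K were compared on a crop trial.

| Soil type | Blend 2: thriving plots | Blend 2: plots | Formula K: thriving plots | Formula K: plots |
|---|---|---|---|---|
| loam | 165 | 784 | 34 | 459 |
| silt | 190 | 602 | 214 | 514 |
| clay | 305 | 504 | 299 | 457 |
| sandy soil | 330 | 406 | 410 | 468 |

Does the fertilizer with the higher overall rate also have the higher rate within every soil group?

No

Loam: Blend 2 165/784 = 21.0%, Formula K 34/459 = 7.4% → Blend 2
Silt: Blend 2 190/602 = 31.6%, Formula K 214/514 = 41.6% → Formula K
Clay: Blend 2 305/504 = 60.5%, Formula K 299/457 = 65.4% → Formula K
Sandy soil: Blend 2 330/406 = 81.3%, Formula K 410/468 = 87.6% → Formula K
Overall: Blend 2 990/2296 = 43.1%, Formula K 957/1898 = 50.4% → Formula K
Neither sweeps: Blend 2 wins 1 of 4 groups, Formula K wins 3. Formula K wins overall but not every group — no Simpson reversal.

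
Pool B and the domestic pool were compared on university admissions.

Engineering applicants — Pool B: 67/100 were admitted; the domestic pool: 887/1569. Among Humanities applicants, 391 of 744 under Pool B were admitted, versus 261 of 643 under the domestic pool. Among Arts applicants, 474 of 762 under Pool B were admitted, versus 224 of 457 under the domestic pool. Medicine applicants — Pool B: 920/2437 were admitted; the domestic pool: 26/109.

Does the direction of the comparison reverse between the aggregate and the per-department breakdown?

Engineering: Pool B 67/100 = 67.0%, the domestic pool 887/1569 = 56.5% → Pool B
Humanities: Pool B 391/744 = 52.6%, the domestic pool 261/643 = 40.6% → Pool B
Arts: Pool B 474/762 = 62.2%, the domestic pool 224/457 = 49.0% → Pool B
Medicine: Pool B 920/2437 = 37.8%, the domestic pool 26/109 = 23.9% → Pool B
Overall: Pool B 1852/4043 = 45.8%, the domestic pool 1398/2778 = 50.3% → the domestic pool
Pool B wins each department group but the domestic pool wins overall — the comparison reverses. Pool B's applicants skew toward Medicine, which has a lower base rate.

Yes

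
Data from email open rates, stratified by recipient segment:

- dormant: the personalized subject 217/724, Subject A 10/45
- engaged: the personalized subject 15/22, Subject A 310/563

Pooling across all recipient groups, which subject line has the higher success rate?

Subject A

Dormant: the personalized subject 217/724 = 30.0%, Subject A 10/45 = 22.2% → the personalized subject
Engaged: the personalized subject 15/22 = 68.2%, Subject A 310/563 = 55.1% → the personalized subject
Overall: the personalized subject 232/746 = 31.1%, Subject A 320/608 = 52.6% → Subject A
(The personalized subject wins every recipient group but Subject A wins overall — the personalized subject's sends skew toward the low-rate dormant group.)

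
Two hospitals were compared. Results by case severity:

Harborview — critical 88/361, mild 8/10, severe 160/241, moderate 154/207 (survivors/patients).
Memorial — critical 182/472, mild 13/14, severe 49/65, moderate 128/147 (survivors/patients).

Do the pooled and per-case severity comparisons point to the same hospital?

Yes

Critical: Harborview 88/361 = 24.4%, Memorial 182/472 = 38.6% → Memorial
Mild: Harborview 8/10 = 80.0%, Memorial 13/14 = 92.9% → Memorial
Severe: Harborview 160/241 = 66.4%, Memorial 49/65 = 75.4% → Memorial
Moderate: Harborview 154/207 = 74.4%, Memorial 128/147 = 87.1% → Memorial
Overall: Harborview 410/819 = 50.1%, Memorial 372/698 = 53.3% → Memorial
Memorial wins overall and in every case group — no reversal.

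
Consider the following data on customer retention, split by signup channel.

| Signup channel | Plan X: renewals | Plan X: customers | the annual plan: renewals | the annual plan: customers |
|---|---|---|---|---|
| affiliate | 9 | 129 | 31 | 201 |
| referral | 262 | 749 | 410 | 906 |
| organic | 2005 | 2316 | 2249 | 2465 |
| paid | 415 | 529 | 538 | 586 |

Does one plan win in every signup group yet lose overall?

Affiliate: Plan X 9/129 = 7.0%, the annual plan 31/201 = 15.4% → the annual plan
Referral: Plan X 262/749 = 35.0%, the annual plan 410/906 = 45.3% → the annual plan
Organic: Plan X 2005/2316 = 86.6%, the annual plan 2249/2465 = 91.2% → the annual plan
Paid: Plan X 415/529 = 78.4%, the annual plan 538/586 = 91.8% → the annual plan
Overall: Plan X 2691/3723 = 72.3%, the annual plan 3228/4158 = 77.6% → the annual plan
The annual plan wins overall and in every signup group — no reversal.

No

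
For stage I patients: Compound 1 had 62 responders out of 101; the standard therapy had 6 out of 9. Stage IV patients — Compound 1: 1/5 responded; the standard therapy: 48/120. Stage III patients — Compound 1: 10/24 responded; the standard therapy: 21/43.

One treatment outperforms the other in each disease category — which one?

the standard therapy

Stage I: Compound 1 62/101 = 61.4%, the standard therapy 6/9 = 66.7% → the standard therapy
Stage IV: Compound 1 1/5 = 20.0%, the standard therapy 48/120 = 40.0% → the standard therapy
Stage III: Compound 1 10/24 = 41.7%, the standard therapy 21/43 = 48.8% → the standard therapy
The standard therapy has the higher rate in all 3 groups.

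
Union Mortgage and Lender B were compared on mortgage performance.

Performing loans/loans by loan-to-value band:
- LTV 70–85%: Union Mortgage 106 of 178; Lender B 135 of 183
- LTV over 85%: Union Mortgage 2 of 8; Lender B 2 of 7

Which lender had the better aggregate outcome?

Lender B

LTV 70–85%: Union Mortgage 106/178 = 59.6%, Lender B 135/183 = 73.8% → Lender B
LTV over 85%: Union Mortgage 2/8 = 25.0%, Lender B 2/7 = 28.6% → Lender B
Overall: Union Mortgage 108/186 = 58.1%, Lender B 137/190 = 72.1% → Lender B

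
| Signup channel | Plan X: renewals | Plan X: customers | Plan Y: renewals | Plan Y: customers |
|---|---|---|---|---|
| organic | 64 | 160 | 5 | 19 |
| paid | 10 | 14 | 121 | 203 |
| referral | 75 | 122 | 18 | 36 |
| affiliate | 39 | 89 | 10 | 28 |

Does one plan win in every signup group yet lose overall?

Yes

Organic: Plan X 64/160 = 40.0%, Plan Y 5/19 = 26.3% → Plan X
Paid: Plan X 10/14 = 71.4%, Plan Y 121/203 = 59.6% → Plan X
Referral: Plan X 75/122 = 61.5%, Plan Y 18/36 = 50.0% → Plan X
Affiliate: Plan X 39/89 = 43.8%, Plan Y 10/28 = 35.7% → Plan X
Overall: Plan X 188/385 = 48.8%, Plan Y 154/286 = 53.8% → Plan Y
Plan X wins each signup group but Plan Y wins overall — the comparison reverses. Plan X's customers skew toward organic, which has a lower base rate.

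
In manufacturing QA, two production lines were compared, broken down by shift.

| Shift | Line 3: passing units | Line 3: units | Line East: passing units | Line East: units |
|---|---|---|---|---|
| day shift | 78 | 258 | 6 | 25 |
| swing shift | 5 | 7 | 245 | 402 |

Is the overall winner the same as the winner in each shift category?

No

Day shift: Line 3 78/258 = 30.2%, Line East 6/25 = 24.0% → Line 3
Swing shift: Line 3 5/7 = 71.4%, Line East 245/402 = 60.9% → Line 3
Overall: Line 3 83/265 = 31.3%, Line East 251/427 = 58.8% → Line East
Line 3 wins each shift group but Line East wins overall — the comparison reverses. Line 3's units skew toward day shift, which has a lower base rate.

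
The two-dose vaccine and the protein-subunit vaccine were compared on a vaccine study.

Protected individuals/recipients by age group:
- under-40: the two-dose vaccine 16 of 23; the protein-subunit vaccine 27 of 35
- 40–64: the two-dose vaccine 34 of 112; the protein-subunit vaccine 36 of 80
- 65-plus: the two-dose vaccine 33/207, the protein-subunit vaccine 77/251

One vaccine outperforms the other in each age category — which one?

the protein-subunit vaccine

Under-40: the two-dose vaccine 16/23 = 69.6%, the protein-subunit vaccine 27/35 = 77.1% → the protein-subunit vaccine
40–64: the two-dose vaccine 34/112 = 30.4%, the protein-subunit vaccine 36/80 = 45.0% → the protein-subunit vaccine
65-plus: the two-dose vaccine 33/207 = 15.9%, the protein-subunit vaccine 77/251 = 30.7% → the protein-subunit vaccine
The protein-subunit vaccine has the higher rate in all 3 groups.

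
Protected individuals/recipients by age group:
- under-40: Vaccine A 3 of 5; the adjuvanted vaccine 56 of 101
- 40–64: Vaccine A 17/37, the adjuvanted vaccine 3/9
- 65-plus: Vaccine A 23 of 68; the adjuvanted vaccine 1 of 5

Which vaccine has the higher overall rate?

Under-40: Vaccine A 3/5 = 60.0%, the adjuvanted vaccine 56/101 = 55.4% → Vaccine A
40–64: Vaccine A 17/37 = 45.9%, the adjuvanted vaccine 3/9 = 33.3% → Vaccine A
65-plus: Vaccine A 23/68 = 33.8%, the adjuvanted vaccine 1/5 = 20.0% → Vaccine A
Overall: Vaccine A 43/110 = 39.1%, the adjuvanted vaccine 60/115 = 52.2% → the adjuvanted vaccine
(Vaccine A wins every age group but the adjuvanted vaccine wins overall — Vaccine A's recipients skew toward the low-rate 65-plus group.)

the adjuvanted vaccine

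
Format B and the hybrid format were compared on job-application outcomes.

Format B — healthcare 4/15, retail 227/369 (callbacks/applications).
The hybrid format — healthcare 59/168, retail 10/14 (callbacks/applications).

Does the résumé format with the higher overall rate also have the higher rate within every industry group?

Healthcare: Format B 4/15 = 26.7%, the hybrid format 59/168 = 35.1% → the hybrid format
Retail: Format B 227/369 = 61.5%, the hybrid format 10/14 = 71.4% → the hybrid format
Overall: Format B 231/384 = 60.2%, the hybrid format 69/182 = 37.9% → Format B
The hybrid format wins each industry group but Format B wins overall — the comparison reverses. The hybrid format's applications skew toward healthcare, which has a lower base rate.

No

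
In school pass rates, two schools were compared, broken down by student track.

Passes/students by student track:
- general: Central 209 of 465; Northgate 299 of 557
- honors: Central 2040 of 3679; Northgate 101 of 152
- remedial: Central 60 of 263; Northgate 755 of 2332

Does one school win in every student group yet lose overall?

Yes

General: Central 209/465 = 44.9%, Northgate 299/557 = 53.7% → Northgate
Honors: Central 2040/3679 = 55.4%, Northgate 101/152 = 66.4% → Northgate
Remedial: Central 60/263 = 22.8%, Northgate 755/2332 = 32.4% → Northgate
Overall: Central 2309/4407 = 52.4%, Northgate 1155/3041 = 38.0% → Central
Northgate wins each student group but Central wins overall — the comparison reverses. Northgate's students skew toward remedial, which has a lower base rate.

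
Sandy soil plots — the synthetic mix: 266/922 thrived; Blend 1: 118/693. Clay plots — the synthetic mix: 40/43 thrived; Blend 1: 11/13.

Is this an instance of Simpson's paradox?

No

Sandy soil: the synthetic mix 266/922 = 28.9%, Blend 1 118/693 = 17.0% → the synthetic mix
Clay: the synthetic mix 40/43 = 93.0%, Blend 1 11/13 = 84.6% → the synthetic mix
Overall: the synthetic mix 306/965 = 31.7%, Blend 1 129/706 = 18.3% → the synthetic mix
The synthetic mix wins overall and in every soil group — no reversal.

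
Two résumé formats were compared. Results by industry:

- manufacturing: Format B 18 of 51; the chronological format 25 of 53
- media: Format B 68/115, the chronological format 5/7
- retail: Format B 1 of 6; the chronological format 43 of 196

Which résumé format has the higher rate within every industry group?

Manufacturing: Format B 18/51 = 35.3%, the chronological format 25/53 = 47.2% → the chronological format
Media: Format B 68/115 = 59.1%, the chronological format 5/7 = 71.4% → the chronological format
Retail: Format B 1/6 = 16.7%, the chronological format 43/196 = 21.9% → the chronological format
The chronological format has the higher rate in all 3 groups.

the chronological format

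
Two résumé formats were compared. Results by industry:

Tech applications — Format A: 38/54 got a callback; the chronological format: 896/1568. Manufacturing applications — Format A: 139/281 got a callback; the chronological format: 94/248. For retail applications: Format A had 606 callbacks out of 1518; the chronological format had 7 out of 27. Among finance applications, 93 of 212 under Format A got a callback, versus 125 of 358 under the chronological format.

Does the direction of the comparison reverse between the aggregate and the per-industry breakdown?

Yes

Tech: Format A 38/54 = 70.4%, the chronological format 896/1568 = 57.1% → Format A
Manufacturing: Format A 139/281 = 49.5%, the chronological format 94/248 = 37.9% → Format A
Retail: Format A 606/1518 = 39.9%, the chronological format 7/27 = 25.9% → Format A
Finance: Format A 93/212 = 43.9%, the chronological format 125/358 = 34.9% → Format A
Overall: Format A 876/2065 = 42.4%, the chronological format 1122/2201 = 51.0% → the chronological format
Format A wins each industry group but the chronological format wins overall — the comparison reverses. Format A's applications skew toward retail, which has a lower base rate.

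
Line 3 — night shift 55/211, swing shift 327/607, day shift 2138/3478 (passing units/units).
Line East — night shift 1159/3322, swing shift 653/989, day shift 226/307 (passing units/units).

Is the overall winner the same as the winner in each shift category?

No

Night shift: Line 3 55/211 = 26.1%, Line East 1159/3322 = 34.9% → Line East
Swing shift: Line 3 327/607 = 53.9%, Line East 653/989 = 66.0% → Line East
Day shift: Line 3 2138/3478 = 61.5%, Line East 226/307 = 73.6% → Line East
Overall: Line 3 2520/4296 = 58.7%, Line East 2038/4618 = 44.1% → Line 3
Line East wins each shift group but Line 3 wins overall — the comparison reverses. Line East's units skew toward night shift, which has a lower base rate.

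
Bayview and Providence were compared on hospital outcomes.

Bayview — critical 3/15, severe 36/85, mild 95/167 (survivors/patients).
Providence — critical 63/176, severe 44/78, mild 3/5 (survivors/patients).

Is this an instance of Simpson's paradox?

Yes

Critical: Bayview 3/15 = 20.0%, Providence 63/176 = 35.8% → Providence
Severe: Bayview 36/85 = 42.4%, Providence 44/78 = 56.4% → Providence
Mild: Bayview 95/167 = 56.9%, Providence 3/5 = 60.0% → Providence
Overall: Bayview 134/267 = 50.2%, Providence 110/259 = 42.5% → Bayview
Providence wins each case group but Bayview wins overall — the comparison reverses. Providence's patients skew toward critical, which has a lower base rate.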